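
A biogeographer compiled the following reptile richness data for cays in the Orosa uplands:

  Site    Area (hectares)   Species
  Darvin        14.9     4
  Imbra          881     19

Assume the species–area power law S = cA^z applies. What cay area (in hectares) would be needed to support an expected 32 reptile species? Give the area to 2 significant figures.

3400 hectares

z = ln(19/4) / ln(881/14.9) = 1.5581 / 4.0797 = 0.3819
c = 4 / 14.9^0.3819 = 4 / 2.806 = 1.426
A = (32/1.426)^(1/0.3819) ⇒ ln A = ln(22.45)/0.3819 = 8.1460
A = e^8.1460 ≈ 3449 hectares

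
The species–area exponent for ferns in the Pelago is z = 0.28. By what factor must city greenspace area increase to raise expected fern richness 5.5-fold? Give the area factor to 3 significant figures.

441

(A₂/A₁)^0.28 = 5.5, so A₂/A₁ = 5.5^(1/0.28) = 5.5^3.571
ln(A₂/A₁) = ln 5.5 / 0.28 = 1.7047 / 0.28 = 6.0884
A₂/A₁ = e^6.0884 ≈ 440.7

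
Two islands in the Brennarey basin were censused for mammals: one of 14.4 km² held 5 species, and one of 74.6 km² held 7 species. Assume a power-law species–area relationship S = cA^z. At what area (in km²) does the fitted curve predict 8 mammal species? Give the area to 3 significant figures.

z = ln(7/5) / ln(74.6/14.4) = 0.3365 / 1.6449 = 0.2046
c = 5 / 14.4^0.2046 = 5 / 1.726 = 2.897
A = (8/2.897)^(1/0.2046) ⇒ ln A = ln(2.761)/0.2046 = 4.9649
A = e^4.9649 ≈ 143.3 km²

143 km²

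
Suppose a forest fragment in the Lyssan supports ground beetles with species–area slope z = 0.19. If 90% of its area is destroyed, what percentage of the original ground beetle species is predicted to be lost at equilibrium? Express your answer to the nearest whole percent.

S_new/S_old = (A_new/A_old)^z = 0.1^0.19
= exp(0.19 × ln 0.1) = exp(0.19 × -2.3026) = exp(-0.4375) ≈ 0.6457
Fraction lost = 1 − 0.6457 = 0.3543

35%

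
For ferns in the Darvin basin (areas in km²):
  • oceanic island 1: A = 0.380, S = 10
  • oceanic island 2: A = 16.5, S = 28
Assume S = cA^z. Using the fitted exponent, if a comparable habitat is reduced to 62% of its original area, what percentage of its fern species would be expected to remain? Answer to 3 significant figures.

87.8%

z = ln(28/10) / ln(16.5/0.38) = 1.0296 / 3.7709 = 0.2730
S_new/S_old = (A_new/A_old)^z = 0.62^0.2730 = exp(0.2730 × -0.4780) = 0.8776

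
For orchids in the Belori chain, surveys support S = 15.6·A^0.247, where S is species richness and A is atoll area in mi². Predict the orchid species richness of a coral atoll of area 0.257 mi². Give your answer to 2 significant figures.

11

S = 15.6 × 0.257^0.247 = 15.6 × 0.7149 ≈ 11.15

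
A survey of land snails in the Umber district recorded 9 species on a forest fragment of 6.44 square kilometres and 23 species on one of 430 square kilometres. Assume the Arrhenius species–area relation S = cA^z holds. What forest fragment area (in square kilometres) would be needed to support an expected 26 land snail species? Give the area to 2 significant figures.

740 square kilometres

z = ln(23/9) / ln(430/6.44) = 0.9383 / 4.2013 = 0.2233
c = 9 / 6.44^0.2233 = 9 / 1.516 = 5.937
A = (26/5.937)^(1/0.2233) ⇒ ln A = ln(4.379)/0.2233 = 6.6128
A = e^6.6128 ≈ 744.5 square kilometres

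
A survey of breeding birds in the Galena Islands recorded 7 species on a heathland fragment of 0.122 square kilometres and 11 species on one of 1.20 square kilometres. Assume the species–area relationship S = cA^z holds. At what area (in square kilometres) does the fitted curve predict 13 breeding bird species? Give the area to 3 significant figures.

z = ln(11/7) / ln(1.2/0.122) = 0.4520 / 2.2861 = 0.1977
c = 7 / 0.122^0.1977 = 7 / 0.6597 = 10.61
A = (13/10.61)^(1/0.1977) ⇒ ln A = ln(1.225)/0.1977 = 1.0272
A = e^1.0272 ≈ 2.793 square kilometres

2.79 square kilometres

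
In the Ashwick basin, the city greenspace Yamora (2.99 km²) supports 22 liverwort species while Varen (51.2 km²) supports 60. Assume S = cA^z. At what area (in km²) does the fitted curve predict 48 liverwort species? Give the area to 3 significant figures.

z = ln(60/22) / ln(51.2/2.99) = 1.0033 / 2.8405 = 0.3532
c = 22 / 2.99^0.3532 = 22 / 1.472 = 14.94
A = (48/14.94)^(1/0.3532) ⇒ ln A = ln(3.212)/0.3532 = 3.3040
A = e^3.3040 ≈ 27.22 km²

27.2 km²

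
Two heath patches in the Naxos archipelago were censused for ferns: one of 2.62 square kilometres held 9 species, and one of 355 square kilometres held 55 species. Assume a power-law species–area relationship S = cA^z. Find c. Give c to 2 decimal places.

6.31

z = ln(S₂/S₁) / ln(A₂/A₁) = ln(55/9) / ln(355/2.62) = 1.8101 / 4.9089 = 0.3687
c = S₁ / A₁^z = 9 / 2.62^0.3687 = 9 / 1.426 = 6.31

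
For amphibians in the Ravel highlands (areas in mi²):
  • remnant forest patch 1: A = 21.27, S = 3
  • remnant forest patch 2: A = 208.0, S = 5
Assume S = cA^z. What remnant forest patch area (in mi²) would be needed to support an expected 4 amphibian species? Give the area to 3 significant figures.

76.8 mi²

z = ln(5/3) / ln(208/21.27) = 0.5108 / 2.2802 = 0.2240
c = 3 / 21.27^0.2240 = 3 / 1.984 = 1.512
A = (4/1.512)^(1/0.2240) ⇒ ln A = ln(2.645)/0.2240 = 4.3415
A = e^4.3415 ≈ 76.82 mi²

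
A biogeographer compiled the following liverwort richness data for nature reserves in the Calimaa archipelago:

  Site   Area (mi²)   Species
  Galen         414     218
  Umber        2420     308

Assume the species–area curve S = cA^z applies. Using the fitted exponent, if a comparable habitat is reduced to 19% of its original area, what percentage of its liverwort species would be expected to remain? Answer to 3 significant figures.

72.2%

z = ln(308/218) / ln(2420/414) = 0.3456 / 1.7657 = 0.1957
S_new/S_old = (A_new/A_old)^z = 0.19^0.1957 = exp(0.1957 × -1.6607) = 0.7225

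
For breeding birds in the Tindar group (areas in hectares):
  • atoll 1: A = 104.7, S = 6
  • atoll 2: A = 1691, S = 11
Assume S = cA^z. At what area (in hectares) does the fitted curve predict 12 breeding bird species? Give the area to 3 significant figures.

2520 hectares

z = ln(11/6) / ln(1691/104.7) = 0.6061 / 2.7820 = 0.2179
c = 6 / 104.7^0.2179 = 6 / 2.755 = 2.178
A = (12/2.178)^(1/0.2179) ⇒ ln A = ln(5.51)/0.2179 = 7.8324
A = e^7.8324 ≈ 2521 hectares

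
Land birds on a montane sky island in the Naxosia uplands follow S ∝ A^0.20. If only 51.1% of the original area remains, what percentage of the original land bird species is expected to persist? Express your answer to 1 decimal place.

S_new/S_old = (A_new/A_old)^z = 0.511^0.2
= exp(0.2 × ln 0.511) = exp(0.2 × -0.6714) = exp(-0.1343) ≈ 0.8743

87.4%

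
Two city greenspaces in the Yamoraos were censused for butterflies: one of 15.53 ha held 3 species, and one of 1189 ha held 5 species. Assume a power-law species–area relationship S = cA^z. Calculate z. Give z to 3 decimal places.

0.118

Taking logs: ln S = ln c + z ln A, so z = (ln S₂ − ln S₁)/(ln A₂ − ln A₁).
z = ln(5/3) / ln(1189/15.53) = ln(1.667) / ln(76.56) = 0.5108 / 4.3381 = 0.1178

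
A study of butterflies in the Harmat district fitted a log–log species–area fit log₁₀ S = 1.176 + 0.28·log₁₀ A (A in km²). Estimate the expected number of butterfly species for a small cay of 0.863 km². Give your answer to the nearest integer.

14 species

S = 15 × 0.863^0.28
ln S = ln 15 + 0.28 × ln 0.863 = 2.7078 + 0.28 × -0.1473 = 2.6666
S = e^2.6666 ≈ 14.39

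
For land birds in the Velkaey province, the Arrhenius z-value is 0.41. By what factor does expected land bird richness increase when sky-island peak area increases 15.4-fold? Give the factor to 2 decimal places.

S₂/S₁ = (A₂/A₁)^z = 15.4^0.41
ln(S₂/S₁) = 0.41 × ln 15.4 = 0.41 × 2.7344 = 1.1211
S₂/S₁ = e^1.1211 ≈ 3.068

3.07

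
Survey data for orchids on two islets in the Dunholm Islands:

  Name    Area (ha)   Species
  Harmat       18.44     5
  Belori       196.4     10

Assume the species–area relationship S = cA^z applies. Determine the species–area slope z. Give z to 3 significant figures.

0.293

Taking logs: ln S = ln c + z ln A, so z = (ln S₂ − ln S₁)/(ln A₂ − ln A₁).
z = ln(10/5) / ln(196.4/18.44) = ln(2) / ln(10.65) = 0.6931 / 2.3656 = 0.2930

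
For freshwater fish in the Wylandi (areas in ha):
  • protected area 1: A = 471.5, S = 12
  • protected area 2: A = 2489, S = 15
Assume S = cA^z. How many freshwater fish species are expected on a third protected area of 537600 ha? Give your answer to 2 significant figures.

z = ln(15/12) / ln(2489/471.5) = 0.2231 / 1.6637 = 0.1341
c = 12 / 471.5^0.1341 = 12 / 2.283 = 5.255
S₃ = 5.255 × 537600^0.1341 = 5.255 × 5.869 ≈ 30.85

31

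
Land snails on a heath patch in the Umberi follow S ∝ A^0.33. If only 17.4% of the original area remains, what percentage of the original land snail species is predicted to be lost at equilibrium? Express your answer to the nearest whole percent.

S_new/S_old = (A_new/A_old)^z = 0.174^0.33
= exp(0.33 × ln 0.174) = exp(0.33 × -1.7487) = exp(-0.5771) ≈ 0.5615
Fraction lost = 1 − 0.5615 = 0.4385

44%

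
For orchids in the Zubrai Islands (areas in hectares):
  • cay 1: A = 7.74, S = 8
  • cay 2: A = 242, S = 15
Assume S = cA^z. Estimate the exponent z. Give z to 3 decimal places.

Taking logs: ln S = ln c + z ln A, so z = (ln S₂ − ln S₁)/(ln A₂ − ln A₁).
z = ln(15/8) / ln(242/7.74) = ln(1.875) / ln(31.27) = 0.6286 / 3.4425 = 0.1826

0.183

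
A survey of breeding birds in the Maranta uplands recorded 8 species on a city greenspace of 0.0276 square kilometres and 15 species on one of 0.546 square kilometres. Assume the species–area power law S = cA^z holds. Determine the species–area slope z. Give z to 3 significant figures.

Taking logs: ln S = ln c + z ln A, so z = (ln S₂ − ln S₁)/(ln A₂ − ln A₁).
z = ln(15/8) / ln(0.546/0.0276) = ln(1.875) / ln(19.78) = 0.6286 / 2.9848 = 0.2106

0.211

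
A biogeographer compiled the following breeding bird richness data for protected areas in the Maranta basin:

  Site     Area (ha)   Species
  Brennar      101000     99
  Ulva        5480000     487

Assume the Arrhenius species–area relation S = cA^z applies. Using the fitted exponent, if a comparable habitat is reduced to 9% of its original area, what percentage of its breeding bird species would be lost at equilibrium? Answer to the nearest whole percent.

62%

z = ln(487/99) / ln(5480000/101000) = 1.5931 / 3.9937 = 0.3989
S_new/S_old = (A_new/A_old)^z = 0.09^0.3989 = exp(0.3989 × -2.4079) = 0.3827
Fraction lost = 1 − 0.3827 = 0.6173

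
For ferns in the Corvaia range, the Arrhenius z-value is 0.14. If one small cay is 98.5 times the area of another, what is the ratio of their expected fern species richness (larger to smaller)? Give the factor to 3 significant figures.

1.90

S₂/S₁ = (A₂/A₁)^z = 98.5^0.14
ln(S₂/S₁) = 0.14 × ln 98.5 = 0.14 × 4.5901 = 0.6426
S₂/S₁ = e^0.6426 ≈ 1.901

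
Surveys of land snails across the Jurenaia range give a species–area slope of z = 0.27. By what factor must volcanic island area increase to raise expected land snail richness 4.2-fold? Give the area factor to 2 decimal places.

(A₂/A₁)^0.27 = 4.2, so A₂/A₁ = 4.2^(1/0.27) = 4.2^3.704
ln(A₂/A₁) = ln 4.2 / 0.27 = 1.4351 / 0.27 = 5.3151
A₂/A₁ = e^5.3151 ≈ 203.4

203.39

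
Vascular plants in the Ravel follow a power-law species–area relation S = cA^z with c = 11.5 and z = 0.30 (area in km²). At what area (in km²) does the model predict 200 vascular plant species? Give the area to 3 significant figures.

200 = 11.5 × A^0.3  ⇒  A^0.3 = 200/11.5 = 17.39
ln A = ln(17.39) / 0.3 = 2.8560 / 0.3 = 9.5199
A = e^9.5199 ≈ 13628 km²

13600 km²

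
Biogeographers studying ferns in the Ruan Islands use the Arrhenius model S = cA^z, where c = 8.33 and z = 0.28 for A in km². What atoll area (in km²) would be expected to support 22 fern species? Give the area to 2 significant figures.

32 km²

22 = 8.33 × A^0.28  ⇒  A^0.28 = 22/8.33 = 2.641
ln A = ln(2.641) / 0.28 = 0.9712 / 0.28 = 3.4685
A = e^3.4685 ≈ 32.09 km²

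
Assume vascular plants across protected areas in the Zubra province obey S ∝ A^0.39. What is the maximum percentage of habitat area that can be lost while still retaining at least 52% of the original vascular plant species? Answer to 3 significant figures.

81.3%

Need (A_new/A_old)^0.39 = 0.52, so A_new/A_old = 0.52^(1/0.39) = 0.52^2.564
ln(A_new/A_old) = ln 0.52 / 0.39 = -0.6539 / 0.39 = -1.6767
A_new/A_old = e^-1.6767 ≈ 0.187
Fraction that can be lost = 1 − 0.187 = 0.813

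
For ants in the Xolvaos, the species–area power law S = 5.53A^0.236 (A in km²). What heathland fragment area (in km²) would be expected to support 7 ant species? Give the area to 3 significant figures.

2.72 km²

7 = 5.53 × A^0.236  ⇒  A^0.236 = 7/5.53 = 1.266
ln A = ln(1.266) / 0.236 = 0.2357 / 0.236 = 0.9988
A = e^0.9988 ≈ 2.715 km²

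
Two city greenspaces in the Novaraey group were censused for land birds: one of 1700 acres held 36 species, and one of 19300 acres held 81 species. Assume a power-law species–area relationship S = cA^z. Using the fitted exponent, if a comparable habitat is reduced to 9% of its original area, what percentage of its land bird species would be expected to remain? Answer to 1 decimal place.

44.8%

z = ln(81/36) / ln(19300/1700) = 0.8109 / 2.4295 = 0.3338
S_new/S_old = (A_new/A_old)^z = 0.09^0.3338 = exp(0.3338 × -2.4079) = 0.4477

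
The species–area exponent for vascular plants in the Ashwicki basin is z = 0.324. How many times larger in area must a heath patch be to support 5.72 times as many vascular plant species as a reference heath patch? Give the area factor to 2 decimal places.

(A₂/A₁)^0.324 = 5.72, so A₂/A₁ = 5.72^(1/0.324) = 5.72^3.086
ln(A₂/A₁) = ln 5.72 / 0.324 = 1.7440 / 0.324 = 5.3826
A₂/A₁ = e^5.3826 ≈ 217.6

217.59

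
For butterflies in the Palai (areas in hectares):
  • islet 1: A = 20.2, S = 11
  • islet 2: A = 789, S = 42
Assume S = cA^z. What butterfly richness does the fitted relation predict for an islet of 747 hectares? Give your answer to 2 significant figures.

z = ln(42/11) / ln(789/20.2) = 1.3398 / 3.6651 = 0.3656
c = 11 / 20.2^0.3656 = 11 / 3 = 3.666
S₃ = 3.666 × 747^0.3656 = 3.666 × 11.23 ≈ 41.17

41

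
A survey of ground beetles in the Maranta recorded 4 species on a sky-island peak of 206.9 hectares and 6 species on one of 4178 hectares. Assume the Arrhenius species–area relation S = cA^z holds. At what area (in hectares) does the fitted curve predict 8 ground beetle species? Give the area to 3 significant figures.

z = ln(6/4) / ln(4178/206.9) = 0.4055 / 3.0054 = 0.1349
c = 4 / 206.9^0.1349 = 4 / 2.053 = 1.948
A = (8/1.948)^(1/0.1349) ⇒ ln A = ln(4.106)/0.1349 = 10.4699
A = e^10.4699 ≈ 35239 hectares

35200 hectares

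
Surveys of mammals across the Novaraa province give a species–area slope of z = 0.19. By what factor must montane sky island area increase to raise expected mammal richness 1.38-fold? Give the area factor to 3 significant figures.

5.45

(A₂/A₁)^0.19 = 1.38, so A₂/A₁ = 1.38^(1/0.19) = 1.38^5.263
ln(A₂/A₁) = ln 1.38 / 0.19 = 0.3221 / 0.19 = 1.6952
A₂/A₁ = e^1.6952 ≈ 5.448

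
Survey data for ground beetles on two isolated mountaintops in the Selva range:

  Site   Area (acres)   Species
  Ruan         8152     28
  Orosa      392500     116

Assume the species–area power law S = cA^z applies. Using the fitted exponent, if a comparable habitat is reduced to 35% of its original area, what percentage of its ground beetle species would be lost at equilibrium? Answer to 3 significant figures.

z = ln(116/28) / ln(392500/8152) = 1.4214 / 3.8743 = 0.3669
S_new/S_old = (A_new/A_old)^z = 0.35^0.3669 = exp(0.3669 × -1.0498) = 0.6803
Fraction lost = 1 − 0.6803 = 0.3197

32.0%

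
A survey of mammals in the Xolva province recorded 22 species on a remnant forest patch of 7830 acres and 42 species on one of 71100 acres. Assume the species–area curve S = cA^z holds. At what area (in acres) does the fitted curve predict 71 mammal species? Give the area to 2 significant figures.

z = ln(42/22) / ln(71100/7830) = 0.6466 / 2.2061 = 0.2931
c = 22 / 7830^0.2931 = 22 / 13.84 = 1.589
A = (71/1.589)^(1/0.2931) ⇒ ln A = ln(44.68)/0.2931 = 12.9630
A = e^12.9630 ≈ 426361 acres

430000 acres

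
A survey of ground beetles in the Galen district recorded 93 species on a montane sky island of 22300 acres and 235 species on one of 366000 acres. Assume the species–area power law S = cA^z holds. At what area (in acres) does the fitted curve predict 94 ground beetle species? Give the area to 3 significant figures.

23000 acres

z = ln(235/93) / ln(366000/22300) = 0.9270 / 2.7980 = 0.3313
c = 93 / 22300^0.3313 = 93 / 27.58 = 3.372
A = (94/3.372)^(1/0.3313) ⇒ ln A = ln(27.88)/0.3313 = 10.0446
A = e^10.0446 ≈ 23032 acres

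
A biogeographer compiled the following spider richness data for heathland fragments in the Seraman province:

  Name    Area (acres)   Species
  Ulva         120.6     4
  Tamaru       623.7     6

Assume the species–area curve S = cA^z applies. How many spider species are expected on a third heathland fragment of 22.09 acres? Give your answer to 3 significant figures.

z = ln(6/4) / ln(623.7/120.6) = 0.4055 / 1.6432 = 0.2468
c = 4 / 120.6^0.2468 = 4 / 3.263 = 1.226
S₃ = 1.226 × 22.09^0.2468 = 1.226 × 2.146 ≈ 2.631

2.63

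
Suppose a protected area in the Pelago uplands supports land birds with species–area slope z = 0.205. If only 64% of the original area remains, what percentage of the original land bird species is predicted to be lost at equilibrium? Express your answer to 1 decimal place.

8.7%

S_new/S_old = (A_new/A_old)^z = 0.64^0.205
= exp(0.205 × ln 0.64) = exp(0.205 × -0.4463) = exp(-0.0915) ≈ 0.9126
Fraction lost = 1 − 0.9126 = 0.08743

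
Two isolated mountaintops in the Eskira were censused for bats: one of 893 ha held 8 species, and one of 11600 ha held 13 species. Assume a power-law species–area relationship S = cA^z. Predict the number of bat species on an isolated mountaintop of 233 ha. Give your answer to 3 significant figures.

z = ln(13/8) / ln(11600/893) = 0.4855 / 2.5642 = 0.1893
c = 8 / 893^0.1893 = 8 / 3.62 = 2.21
S₃ = 2.21 × 233^0.1893 = 2.21 × 2.807 ≈ 6.203

6.20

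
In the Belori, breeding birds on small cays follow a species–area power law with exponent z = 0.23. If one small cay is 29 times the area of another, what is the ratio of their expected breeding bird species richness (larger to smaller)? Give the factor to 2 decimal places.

2.17

S₂/S₁ = (A₂/A₁)^z = 29^0.23
ln(S₂/S₁) = 0.23 × ln 29 = 0.23 × 3.3673 = 0.7745
S₂/S₁ = e^0.7745 ≈ 2.169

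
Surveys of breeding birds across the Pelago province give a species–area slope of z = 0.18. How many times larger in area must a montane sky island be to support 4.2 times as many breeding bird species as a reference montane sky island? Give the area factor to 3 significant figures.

(A₂/A₁)^0.18 = 4.2, so A₂/A₁ = 4.2^(1/0.18) = 4.2^5.556
ln(A₂/A₁) = ln 4.2 / 0.18 = 1.4351 / 0.18 = 7.9727
A₂/A₁ = e^7.9727 ≈ 2901

2900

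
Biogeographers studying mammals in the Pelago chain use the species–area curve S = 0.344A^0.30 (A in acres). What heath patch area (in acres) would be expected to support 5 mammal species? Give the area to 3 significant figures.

5 = 0.344 × A^0.3  ⇒  A^0.3 = 5/0.344 = 14.53
ln A = ln(14.53) / 0.3 = 2.6766 / 0.3 = 8.9218
A = e^8.9218 ≈ 7494 acres

7490 acres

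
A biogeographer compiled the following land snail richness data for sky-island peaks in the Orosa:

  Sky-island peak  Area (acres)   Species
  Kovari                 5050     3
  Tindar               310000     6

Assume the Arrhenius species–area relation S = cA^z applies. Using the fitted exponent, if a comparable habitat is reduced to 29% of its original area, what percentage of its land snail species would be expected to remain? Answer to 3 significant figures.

81.2%

z = ln(6/3) / ln(310000/5050) = 0.6931 / 4.1172 = 0.1684
S_new/S_old = (A_new/A_old)^z = 0.29^0.1684 = exp(0.1684 × -1.2379) = 0.8119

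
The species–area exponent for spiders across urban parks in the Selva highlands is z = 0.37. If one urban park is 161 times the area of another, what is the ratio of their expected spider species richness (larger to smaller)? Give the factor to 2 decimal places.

S₂/S₁ = (A₂/A₁)^z = 161^0.37
ln(S₂/S₁) = 0.37 × ln 161 = 0.37 × 5.0814 = 1.8801
S₂/S₁ = e^1.8801 ≈ 6.554

6.55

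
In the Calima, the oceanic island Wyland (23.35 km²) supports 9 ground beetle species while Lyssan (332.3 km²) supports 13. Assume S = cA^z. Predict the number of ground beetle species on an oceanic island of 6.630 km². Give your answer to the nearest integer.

8

z = ln(13/9) / ln(332.3/23.35) = 0.3677 / 2.6554 = 0.1385
c = 9 / 23.35^0.1385 = 9 / 1.547 = 5.818
S₃ = 5.818 × 6.63^0.1385 = 5.818 × 1.299 ≈ 7.56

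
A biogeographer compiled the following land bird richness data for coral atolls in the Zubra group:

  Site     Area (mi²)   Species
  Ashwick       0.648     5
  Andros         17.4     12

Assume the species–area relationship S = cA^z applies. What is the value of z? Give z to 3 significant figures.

Taking logs: ln S = ln c + z ln A, so z = (ln S₂ − ln S₁)/(ln A₂ − ln A₁).
z = ln(12/5) / ln(17.4/0.648) = ln(2.4) / ln(26.85) = 0.8755 / 3.2903 = 0.2661

0.266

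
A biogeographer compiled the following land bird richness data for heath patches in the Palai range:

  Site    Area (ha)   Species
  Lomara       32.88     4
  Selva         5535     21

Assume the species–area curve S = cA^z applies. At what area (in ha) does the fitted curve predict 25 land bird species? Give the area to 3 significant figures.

z = ln(21/4) / ln(5535/32.88) = 1.6582 / 5.1260 = 0.3235
c = 4 / 32.88^0.3235 = 4 / 3.095 = 1.292
A = (25/1.292)^(1/0.3235) ⇒ ln A = ln(19.35)/0.3235 = 9.1578
A = e^9.1578 ≈ 9488 ha

9490 ha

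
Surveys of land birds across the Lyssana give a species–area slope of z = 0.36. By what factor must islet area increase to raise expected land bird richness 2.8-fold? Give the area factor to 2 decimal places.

17.46

(A₂/A₁)^0.36 = 2.8, so A₂/A₁ = 2.8^(1/0.36) = 2.8^2.778
ln(A₂/A₁) = ln 2.8 / 0.36 = 1.0296 / 0.36 = 2.8601
A₂/A₁ = e^2.8601 ≈ 17.46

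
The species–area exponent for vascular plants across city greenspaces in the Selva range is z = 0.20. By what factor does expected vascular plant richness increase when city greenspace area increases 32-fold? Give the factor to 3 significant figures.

2.00

S₂/S₁ = (A₂/A₁)^z = 32^0.2
ln(S₂/S₁) = 0.2 × ln 32 = 0.2 × 3.4657 = 0.6931
S₂/S₁ = e^0.6931 ≈ 2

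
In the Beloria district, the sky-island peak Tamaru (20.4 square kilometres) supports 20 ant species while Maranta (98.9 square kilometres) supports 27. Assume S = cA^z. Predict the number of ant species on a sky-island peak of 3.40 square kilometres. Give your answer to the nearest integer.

14

z = ln(27/20) / ln(98.9/20.4) = 0.3001 / 1.5786 = 0.1901
c = 20 / 20.4^0.1901 = 20 / 1.774 = 11.27
S₃ = 11.27 × 3.4^0.1901 = 11.27 × 1.262 ≈ 14.23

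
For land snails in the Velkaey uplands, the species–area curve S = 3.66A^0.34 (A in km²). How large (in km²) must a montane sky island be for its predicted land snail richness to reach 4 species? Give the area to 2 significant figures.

4 = 3.66 × A^0.34  ⇒  A^0.34 = 4/3.66 = 1.093
ln A = ln(1.093) / 0.34 = 0.0888 / 0.34 = 0.2613
A = e^0.2613 ≈ 1.299 km²

1.3 km²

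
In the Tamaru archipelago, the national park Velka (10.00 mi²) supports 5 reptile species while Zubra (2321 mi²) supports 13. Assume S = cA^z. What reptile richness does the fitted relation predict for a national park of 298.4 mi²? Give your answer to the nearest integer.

9

z = ln(13/5) / ln(2321/10) = 0.9555 / 5.4472 = 0.1754
c = 5 / 10^0.1754 = 5 / 1.498 = 3.339
S₃ = 3.339 × 298.4^0.1754 = 3.339 × 2.717 ≈ 9.071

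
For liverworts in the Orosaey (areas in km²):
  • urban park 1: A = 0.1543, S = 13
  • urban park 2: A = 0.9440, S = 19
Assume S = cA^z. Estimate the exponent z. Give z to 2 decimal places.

0.21

Taking logs: ln S = ln c + z ln A, so z = (ln S₂ − ln S₁)/(ln A₂ − ln A₁).
z = ln(19/13) / ln(0.944/0.1543) = ln(1.462) / ln(6.118) = 0.3795 / 1.8112 = 0.2095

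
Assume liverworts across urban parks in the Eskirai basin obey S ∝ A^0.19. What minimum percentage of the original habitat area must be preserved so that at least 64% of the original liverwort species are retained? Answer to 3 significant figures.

9.55%

Need (A_new/A_old)^0.19 = 0.64, so A_new/A_old = 0.64^(1/0.19) = 0.64^5.263
ln(A_new/A_old) = ln 0.64 / 0.19 = -0.4463 / 0.19 = -2.3489
A_new/A_old = e^-2.3489 ≈ 0.09548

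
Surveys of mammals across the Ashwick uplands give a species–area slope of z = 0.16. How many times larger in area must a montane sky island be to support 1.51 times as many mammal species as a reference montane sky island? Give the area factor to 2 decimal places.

13.14

(A₂/A₁)^0.16 = 1.51, so A₂/A₁ = 1.51^(1/0.16) = 1.51^6.25
ln(A₂/A₁) = ln 1.51 / 0.16 = 0.4121 / 0.16 = 2.5757
A₂/A₁ = e^2.5757 ≈ 13.14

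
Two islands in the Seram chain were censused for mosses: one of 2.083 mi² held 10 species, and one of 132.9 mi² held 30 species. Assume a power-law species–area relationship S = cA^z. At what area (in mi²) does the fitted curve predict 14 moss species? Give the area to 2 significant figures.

z = ln(30/10) / ln(132.9/2.083) = 1.0986 / 4.1558 = 0.2644
c = 10 / 2.083^0.2644 = 10 / 1.214 = 8.237
A = (14/8.237)^(1/0.2644) ⇒ ln A = ln(1.7)/0.2644 = 2.0066
A = e^2.0066 ≈ 7.438 mi²

7.4 mi²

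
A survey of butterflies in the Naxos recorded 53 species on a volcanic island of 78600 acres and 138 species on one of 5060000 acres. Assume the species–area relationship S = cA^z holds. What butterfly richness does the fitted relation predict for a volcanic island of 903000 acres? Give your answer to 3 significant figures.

z = ln(138/53) / ln(5060000/78600) = 0.9570 / 4.1648 = 0.2298
c = 53 / 78600^0.2298 = 53 / 13.33 = 3.976
S₃ = 3.976 × 903000^0.2298 = 3.976 × 23.36 ≈ 92.88

92.9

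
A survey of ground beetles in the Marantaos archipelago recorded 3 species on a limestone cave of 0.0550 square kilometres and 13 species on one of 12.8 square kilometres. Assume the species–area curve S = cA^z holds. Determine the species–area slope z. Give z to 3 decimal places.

0.269

Taking logs: ln S = ln c + z ln A, so z = (ln S₂ − ln S₁)/(ln A₂ − ln A₁).
z = ln(13/3) / ln(12.8/0.055) = ln(4.333) / ln(232.7) = 1.4663 / 5.4499 = 0.2691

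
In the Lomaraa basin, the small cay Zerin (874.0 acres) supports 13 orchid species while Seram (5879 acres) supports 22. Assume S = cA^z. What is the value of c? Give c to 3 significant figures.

2.00

z = ln(S₂/S₁) / ln(A₂/A₁) = ln(22/13) / ln(5879/874) = 0.5261 / 1.9061 = 0.2760
c = S₁ / A₁^z = 13 / 874^0.2760 = 13 / 6.485 = 2.005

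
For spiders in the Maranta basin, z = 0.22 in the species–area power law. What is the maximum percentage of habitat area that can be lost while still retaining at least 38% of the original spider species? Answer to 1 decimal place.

98.8%

Need (A_new/A_old)^0.22 = 0.38, so A_new/A_old = 0.38^(1/0.22) = 0.38^4.545
ln(A_new/A_old) = ln 0.38 / 0.22 = -0.9676 / 0.22 = -4.3981
A_new/A_old = e^-4.3981 ≈ 0.0123
Fraction that can be lost = 1 − 0.0123 = 0.9877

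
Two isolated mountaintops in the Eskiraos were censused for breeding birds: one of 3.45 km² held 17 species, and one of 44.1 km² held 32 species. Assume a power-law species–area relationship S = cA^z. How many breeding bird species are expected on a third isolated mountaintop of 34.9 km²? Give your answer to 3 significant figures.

30.2

z = ln(32/17) / ln(44.1/3.45) = 0.6325 / 2.5481 = 0.2482
c = 17 / 3.45^0.2482 = 17 / 1.36 = 12.5
S₃ = 12.5 × 34.9^0.2482 = 12.5 × 2.415 ≈ 30.19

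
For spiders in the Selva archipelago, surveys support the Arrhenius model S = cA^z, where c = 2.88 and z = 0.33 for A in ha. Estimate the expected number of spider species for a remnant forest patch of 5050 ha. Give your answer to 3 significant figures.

48.0

S = 2.88 × 5050^0.33
ln S = ln 2.88 + 0.33 × ln 5050 = 1.0578 + 0.33 × 8.5271 = 3.8717
S = e^3.8717 ≈ 48.03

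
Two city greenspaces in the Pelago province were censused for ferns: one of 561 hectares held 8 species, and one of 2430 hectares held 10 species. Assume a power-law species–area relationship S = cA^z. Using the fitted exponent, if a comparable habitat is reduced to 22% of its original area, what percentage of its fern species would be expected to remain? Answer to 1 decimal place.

z = ln(10/8) / ln(2430/561) = 0.2231 / 1.4659 = 0.1522
S_new/S_old = (A_new/A_old)^z = 0.22^0.1522 = exp(0.1522 × -1.5141) = 0.7942

79.4%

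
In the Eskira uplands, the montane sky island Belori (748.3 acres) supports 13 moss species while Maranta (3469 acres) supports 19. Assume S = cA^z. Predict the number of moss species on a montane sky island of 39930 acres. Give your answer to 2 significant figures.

z = ln(19/13) / ln(3469/748.3) = 0.3795 / 1.5338 = 0.2474
c = 13 / 748.3^0.2474 = 13 / 5.141 = 2.528
S₃ = 2.528 × 39930^0.2474 = 2.528 × 13.75 ≈ 34.78

35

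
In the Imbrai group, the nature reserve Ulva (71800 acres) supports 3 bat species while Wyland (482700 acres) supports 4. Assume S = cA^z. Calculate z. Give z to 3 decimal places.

Taking logs: ln S = ln c + z ln A, so z = (ln S₂ − ln S₁)/(ln A₂ − ln A₁).
z = ln(4/3) / ln(482700/71800) = ln(1.333) / ln(6.723) = 0.2877 / 1.9055 = 0.1510

0.151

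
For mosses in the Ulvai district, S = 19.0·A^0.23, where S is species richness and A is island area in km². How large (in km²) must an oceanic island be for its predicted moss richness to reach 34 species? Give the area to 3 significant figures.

12.6 km²

34 = 19 × A^0.23  ⇒  A^0.23 = 34/19 = 1.789
ln A = ln(1.789) / 0.23 = 0.5819 / 0.23 = 2.5301
A = e^2.5301 ≈ 12.55 km²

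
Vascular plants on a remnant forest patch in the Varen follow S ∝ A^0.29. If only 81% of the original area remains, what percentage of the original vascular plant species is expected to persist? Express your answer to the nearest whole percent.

S_new/S_old = (A_new/A_old)^z = 0.81^0.29
= exp(0.29 × ln 0.81) = exp(0.29 × -0.2107) = exp(-0.0611) ≈ 0.9407

94%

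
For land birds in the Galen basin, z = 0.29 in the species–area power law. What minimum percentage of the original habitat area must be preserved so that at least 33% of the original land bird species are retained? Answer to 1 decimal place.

2.2%

Need (A_new/A_old)^0.29 = 0.33, so A_new/A_old = 0.33^(1/0.29) = 0.33^3.448
ln(A_new/A_old) = ln 0.33 / 0.29 = -1.1087 / 0.29 = -3.8230
A_new/A_old = e^-3.8230 ≈ 0.02186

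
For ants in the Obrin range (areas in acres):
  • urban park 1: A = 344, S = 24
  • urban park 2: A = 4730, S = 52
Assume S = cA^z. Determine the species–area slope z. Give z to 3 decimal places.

0.295

Taking logs: ln S = ln c + z ln A, so z = (ln S₂ − ln S₁)/(ln A₂ − ln A₁).
z = ln(52/24) / ln(4730/344) = ln(2.167) / ln(13.75) = 0.7732 / 2.6210 = 0.2950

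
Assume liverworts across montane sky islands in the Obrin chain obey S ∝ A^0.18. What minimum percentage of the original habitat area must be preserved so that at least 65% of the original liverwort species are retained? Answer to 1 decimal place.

Need (A_new/A_old)^0.18 = 0.65, so A_new/A_old = 0.65^(1/0.18) = 0.65^5.556
ln(A_new/A_old) = ln 0.65 / 0.18 = -0.4308 / 0.18 = -2.3932
A_new/A_old = e^-2.3932 ≈ 0.09133

9.1%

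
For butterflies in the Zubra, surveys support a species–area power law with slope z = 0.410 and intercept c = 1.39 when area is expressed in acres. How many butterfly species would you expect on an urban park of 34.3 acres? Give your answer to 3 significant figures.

S = 1.39 × 34.3^0.41
ln S = ln 1.39 + 0.41 × ln 34.3 = 0.3293 + 0.41 × 3.5351 = 1.7787
S = e^1.7787 ≈ 5.922

5.92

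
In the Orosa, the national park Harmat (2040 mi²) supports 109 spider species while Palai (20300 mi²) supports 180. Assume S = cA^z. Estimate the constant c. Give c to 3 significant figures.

z = ln(S₂/S₁) / ln(A₂/A₁) = ln(180/109) / ln(20300/2040) = 0.5016 / 2.2977 = 0.2183
c = S₁ / A₁^z = 109 / 2040^0.2183 = 109 / 5.279 = 20.65

20.6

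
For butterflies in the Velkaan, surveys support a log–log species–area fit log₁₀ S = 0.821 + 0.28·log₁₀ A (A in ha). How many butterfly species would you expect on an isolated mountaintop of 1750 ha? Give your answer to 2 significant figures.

54

S = 6.622 × 1750^0.28 = 6.622 × 8.092 ≈ 53.59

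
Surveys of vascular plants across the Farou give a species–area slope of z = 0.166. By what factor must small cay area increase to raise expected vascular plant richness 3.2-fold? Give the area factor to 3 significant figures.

(A₂/A₁)^0.166 = 3.2, so A₂/A₁ = 3.2^(1/0.166) = 3.2^6.024
ln(A₂/A₁) = ln 3.2 / 0.166 = 1.1632 / 0.166 = 7.0069
A₂/A₁ = e^7.0069 ≈ 1104

1100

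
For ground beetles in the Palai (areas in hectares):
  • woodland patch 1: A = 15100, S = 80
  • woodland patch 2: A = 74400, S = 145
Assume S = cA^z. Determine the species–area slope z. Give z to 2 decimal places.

0.37

Taking logs: ln S = ln c + z ln A, so z = (ln S₂ − ln S₁)/(ln A₂ − ln A₁).
z = ln(145/80) / ln(74400/15100) = ln(1.812) / ln(4.927) = 0.5947 / 1.5948 = 0.3729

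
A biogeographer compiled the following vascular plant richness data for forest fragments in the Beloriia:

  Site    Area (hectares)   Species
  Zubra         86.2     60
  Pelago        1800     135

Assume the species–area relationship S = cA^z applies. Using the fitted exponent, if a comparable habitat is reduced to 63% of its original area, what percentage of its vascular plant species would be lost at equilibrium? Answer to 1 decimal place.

z = ln(135/60) / ln(1800/86.2) = 0.8109 / 3.0389 = 0.2669
S_new/S_old = (A_new/A_old)^z = 0.63^0.2669 = exp(0.2669 × -0.4620) = 0.884
Fraction lost = 1 − 0.884 = 0.116

11.6%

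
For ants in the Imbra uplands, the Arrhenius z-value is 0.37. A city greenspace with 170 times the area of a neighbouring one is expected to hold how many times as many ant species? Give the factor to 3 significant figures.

6.69

S₂/S₁ = (A₂/A₁)^z = 170^0.37
ln(S₂/S₁) = 0.37 × ln 170 = 0.37 × 5.1358 = 1.9002
S₂/S₁ = e^1.9002 ≈ 6.688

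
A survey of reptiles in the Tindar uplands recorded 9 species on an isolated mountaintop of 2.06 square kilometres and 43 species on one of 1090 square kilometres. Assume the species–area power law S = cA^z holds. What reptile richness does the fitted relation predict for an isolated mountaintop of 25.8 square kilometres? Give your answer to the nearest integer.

17

z = ln(43/9) / ln(1090/2.06) = 1.5640 / 6.2712 = 0.2494
c = 9 / 2.06^0.2494 = 9 / 1.197 = 7.516
S₃ = 7.516 × 25.8^0.2494 = 7.516 × 2.249 ≈ 16.9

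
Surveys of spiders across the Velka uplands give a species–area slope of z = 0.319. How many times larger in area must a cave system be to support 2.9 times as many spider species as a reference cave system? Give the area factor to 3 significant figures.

28.2

(A₂/A₁)^0.319 = 2.9, so A₂/A₁ = 2.9^(1/0.319) = 2.9^3.135
ln(A₂/A₁) = ln 2.9 / 0.319 = 1.0647 / 0.319 = 3.3377
A₂/A₁ = e^3.3377 ≈ 28.15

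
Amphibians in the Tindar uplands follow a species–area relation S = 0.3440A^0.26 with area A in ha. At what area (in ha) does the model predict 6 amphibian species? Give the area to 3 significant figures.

59600 ha

6 = 0.344 × A^0.26  ⇒  A^0.26 = 6/0.344 = 17.44
ln A = ln(17.44) / 0.26 = 2.8589 / 0.26 = 10.9957
A = e^10.9957 ≈ 59615 ha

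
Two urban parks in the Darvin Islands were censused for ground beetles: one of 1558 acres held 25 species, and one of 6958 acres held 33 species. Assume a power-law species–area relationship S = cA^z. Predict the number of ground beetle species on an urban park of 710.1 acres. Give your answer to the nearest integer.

z = ln(33/25) / ln(6958/1558) = 0.2776 / 1.4965 = 0.1855
c = 25 / 1558^0.1855 = 25 / 3.911 = 6.392
S₃ = 6.392 × 710.1^0.1855 = 6.392 × 3.381 ≈ 21.61

22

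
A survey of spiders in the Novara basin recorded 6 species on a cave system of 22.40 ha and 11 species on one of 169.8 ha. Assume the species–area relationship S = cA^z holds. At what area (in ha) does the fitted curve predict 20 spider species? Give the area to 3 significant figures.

1250 ha

z = ln(11/6) / ln(169.8/22.4) = 0.6061 / 2.0256 = 0.2992
c = 6 / 22.4^0.2992 = 6 / 2.535 = 2.366
A = (20/2.366)^(1/0.2992) ⇒ ln A = ln(8.451)/0.2992 = 7.1324
A = e^7.1324 ≈ 1252 ha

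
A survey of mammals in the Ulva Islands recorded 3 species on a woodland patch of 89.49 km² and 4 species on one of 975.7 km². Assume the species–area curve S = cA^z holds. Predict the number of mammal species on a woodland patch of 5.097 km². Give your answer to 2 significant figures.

z = ln(4/3) / ln(975.7/89.49) = 0.2877 / 2.3890 = 0.1204
c = 3 / 89.49^0.1204 = 3 / 1.718 = 1.746
S₃ = 1.746 × 5.097^0.1204 = 1.746 × 1.217 ≈ 2.125

2.1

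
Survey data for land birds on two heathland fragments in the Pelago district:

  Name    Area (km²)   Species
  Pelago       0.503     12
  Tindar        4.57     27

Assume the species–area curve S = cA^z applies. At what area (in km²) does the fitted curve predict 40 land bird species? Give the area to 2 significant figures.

z = ln(27/12) / ln(4.57/0.503) = 0.8109 / 2.2067 = 0.3675
c = 12 / 0.503^0.3675 = 12 / 0.7768 = 15.45
A = (40/15.45)^(1/0.3675) ⇒ ln A = ln(2.589)/0.3675 = 2.5890
A = e^2.5890 ≈ 13.32 km²

13 km²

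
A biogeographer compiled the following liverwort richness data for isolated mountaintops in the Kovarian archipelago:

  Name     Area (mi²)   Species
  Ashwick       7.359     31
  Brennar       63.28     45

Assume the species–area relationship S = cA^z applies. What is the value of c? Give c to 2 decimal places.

z = ln(S₂/S₁) / ln(A₂/A₁) = ln(45/31) / ln(63.28/7.359) = 0.3727 / 2.1516 = 0.1732
c = S₁ / A₁^z = 31 / 7.359^0.1732 = 31 / 1.413 = 21.94

21.94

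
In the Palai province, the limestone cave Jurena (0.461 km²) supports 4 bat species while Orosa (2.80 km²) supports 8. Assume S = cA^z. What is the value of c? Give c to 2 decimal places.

5.39

z = ln(S₂/S₁) / ln(A₂/A₁) = ln(8/4) / ln(2.8/0.461) = 0.6931 / 1.8040 = 0.3842
c = S₁ / A₁^z = 4 / 0.461^0.3842 = 4 / 0.7426 = 5.386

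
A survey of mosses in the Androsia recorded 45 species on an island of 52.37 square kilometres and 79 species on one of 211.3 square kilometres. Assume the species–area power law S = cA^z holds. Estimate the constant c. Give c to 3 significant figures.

z = ln(S₂/S₁) / ln(A₂/A₁) = ln(79/45) / ln(211.3/52.37) = 0.5628 / 1.3949 = 0.4034
c = S₁ / A₁^z = 45 / 52.37^0.4034 = 45 / 4.938 = 9.113

9.11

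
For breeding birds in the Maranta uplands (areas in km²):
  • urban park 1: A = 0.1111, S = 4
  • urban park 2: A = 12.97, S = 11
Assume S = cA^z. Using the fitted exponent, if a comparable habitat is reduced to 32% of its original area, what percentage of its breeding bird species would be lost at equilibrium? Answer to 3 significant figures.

z = ln(11/4) / ln(12.97/0.1111) = 1.0116 / 4.7600 = 0.2125
S_new/S_old = (A_new/A_old)^z = 0.32^0.2125 = exp(0.2125 × -1.1394) = 0.7849
Fraction lost = 1 − 0.7849 = 0.2151

21.5%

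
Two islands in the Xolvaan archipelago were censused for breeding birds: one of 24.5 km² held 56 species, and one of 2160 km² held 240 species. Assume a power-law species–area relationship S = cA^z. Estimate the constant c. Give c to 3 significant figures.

19.8

z = ln(S₂/S₁) / ln(A₂/A₁) = ln(240/56) / ln(2160/24.5) = 1.4553 / 4.4792 = 0.3249
c = S₁ / A₁^z = 56 / 24.5^0.3249 = 56 / 2.827 = 19.81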